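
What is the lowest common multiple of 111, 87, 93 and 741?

24647883

111 = 3 · 37; 87 = 3 · 29; 93 = 3 · 31; 741 = 3 · 13 · 19
lcm takes max exponent of each prime: 3 · 13 · 19 · 29 · 31 · 37 = 24647883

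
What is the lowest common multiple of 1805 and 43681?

gcd first: 43681 = 24·1805 + 361; 1805 = 5·361 + 0 → gcd = 361
lcm = 1805·43681/gcd = 78844205/361 = 218405

218405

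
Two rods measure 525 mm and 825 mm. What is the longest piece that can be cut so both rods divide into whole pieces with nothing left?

525 = 3 · 5² · 7
825 = 3 · 5² · 11
Common: 3 · 5² = 75

75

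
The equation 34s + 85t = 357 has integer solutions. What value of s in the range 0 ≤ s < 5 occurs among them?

3

Reduce mod 85: 34s ≡ 357 (mod 85). With g = gcd(34, 85) = 17 dividing 357, divide through: 2s ≡ 21 (mod 5).
Since gcd(2, 5) = 1, s ≡ 21·(2)⁻¹ ≡ 3 (mod 5). Smallest non-negative: 3.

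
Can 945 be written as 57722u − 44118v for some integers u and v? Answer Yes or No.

No

By Bézout, 57722u − 44118v = 945 has integer solutions iff gcd(57722, 44118) | 945.
Euclid: 57722 = 1·44118 + 13604; 44118 = 3·13604 + 3306; 13604 = 4·3306 + 380; 3306 = 8·380 + 266; 380 = 1·266 + 114; 266 = 2·114 + 38; 114 = 3·38 + 0. gcd = 38; 945 mod 38 = 33. No.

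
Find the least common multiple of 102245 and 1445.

29548805

102245 = 5 · 11² · 13²; 1445 = 5 · 17²
max exponents: 5 · 11² · 13² · 17² = 29548805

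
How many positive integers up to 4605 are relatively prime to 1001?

1001 = 7·11·13. Inclusion–exclusion on these primes:
4605 − ⌊4605/7⌋ − ⌊4605/11⌋ − ⌊4605/13⌋ + ⌊4605/77⌋ + ⌊4605/91⌋ + ⌊4605/143⌋ − ⌊4605/1001⌋ = 3313

3313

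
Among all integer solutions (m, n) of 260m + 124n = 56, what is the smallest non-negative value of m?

15

gcd(260, 124) = 4 (Euclid: 260 = 2·124 + 12; 124 = 10·12 + 4; 12 = 3·4 + 0), and 4 | 56.
Extended Euclid: 260·(-10) + 124·(21) = 4. Scale by 14: m₀ = -140.
General solution m = m₀ + 31t; reducing mod 31 gives m = 15 (and n = -31).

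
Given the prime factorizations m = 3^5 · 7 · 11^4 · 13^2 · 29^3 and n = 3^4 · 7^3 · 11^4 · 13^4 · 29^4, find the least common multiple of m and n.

24651113147906714469

max exponent per prime: 3^5 · 7^3 · 11^4 · 13^4 · 29^4 = 24651113147906714469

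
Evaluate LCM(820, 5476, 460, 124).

820 = 2² · 5 · 41; 5476 = 2² · 37²; 460 = 2² · 5 · 23; 124 = 2² · 31
lcm takes max exponent of each prime: 2² · 5 · 23 · 31 · 37² · 41 = 800399540

800399540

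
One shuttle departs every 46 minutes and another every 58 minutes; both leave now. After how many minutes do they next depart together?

1334

46 = 2 · 23; 58 = 2 · 29
max exponents: 2 · 23 · 29 = 1334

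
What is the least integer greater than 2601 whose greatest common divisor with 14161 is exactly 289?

2890

gcd(k, 14161) = 289 forces 289 | k; write k = 289s. Then gcd(289s, 289·49) = 289·gcd(s, 49), so need gcd(s, 49) = 1.
289s > 2601 gives s ≥ 10. The least s ≥ 10 coprime to 49 is 10, so k = 289·10 = 2890.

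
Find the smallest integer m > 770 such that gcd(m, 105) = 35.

805

105 = 35·3. Any m with gcd(m, 105) = 35 is a multiple of 35, say 35s, with s coprime to 3.
Need s > 770/35, so s ≥ 23. First s ≥ 23 with gcd(s, 3) = 1 is s = 23. Thus m = 35·23 = 805.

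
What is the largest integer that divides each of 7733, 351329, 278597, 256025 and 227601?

209

7733 = 11 · 19 · 37; 351329 = 11 · 19 · 41²; 278597 = 11 · 19 · 31 · 43; 256025 = 5² · 7² · 11 · 19; 227601 = 3² · 11³ · 19
gcd takes min exponent of each prime: 11 · 19 = 209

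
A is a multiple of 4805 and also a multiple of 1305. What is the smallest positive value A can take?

1254105

4805 = 5 · 31²; 1305 = 3² · 5 · 29
max exponents: 3² · 5 · 29 · 31² = 1254105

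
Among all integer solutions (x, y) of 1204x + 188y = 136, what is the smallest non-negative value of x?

29

Reduce mod 188: 1204x ≡ 136 (mod 188). With g = gcd(1204, 188) = 4 dividing 136, divide through: 301x ≡ 34 (mod 47).
Since gcd(301, 47) = 1, x ≡ 34·(301)⁻¹ ≡ 29 (mod 47). Smallest non-negative: 29.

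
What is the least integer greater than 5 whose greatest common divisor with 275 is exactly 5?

10

gcd(x, 275) = 5 forces 5 | x; write x = 5s. Then gcd(5s, 5·55) = 5·gcd(s, 55), so need gcd(s, 55) = 1.
5s > 5 gives s ≥ 2. The least s ≥ 2 coprime to 55 is 2, so x = 5·2 = 10.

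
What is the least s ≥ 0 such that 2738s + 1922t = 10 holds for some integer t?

497

Euclid: 2738 = 1·1922 + 816; 1922 = 2·816 + 290; 816 = 2·290 + 236; 290 = 1·236 + 54; 236 = 4·54 + 20; 54 = 2·20 + 14; 20 = 1·14 + 6; 14 = 2·6 + 2; 6 = 3·2 + 0 → gcd = 2; 10 = 2·5.
Back-substitution yields 2738·(-285) + 1922·(406) = 2, so one solution is s = -285·5 = -1425, t = 406·5 = 2030.
Solutions in s differ by 1922/2 = 961; the one in [0, 961) is -1425 mod 961 = 497.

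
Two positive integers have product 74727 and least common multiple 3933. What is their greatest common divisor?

gcd·lcm = product, so gcd = 74727/3933 = 19.

19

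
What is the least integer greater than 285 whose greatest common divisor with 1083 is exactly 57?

1083 = 57·19. Any x with gcd(x, 1083) = 57 is a multiple of 57, say 57s, with s coprime to 19.
Need s > 285/57, so s ≥ 6. First s ≥ 6 with gcd(s, 19) = 1 is s = 6. Thus x = 57·6 = 342.

342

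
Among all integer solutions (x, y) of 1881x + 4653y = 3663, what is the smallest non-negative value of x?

gcd(1881, 4653) = 99 (Euclid: 4653 = 2·1881 + 891; 1881 = 2·891 + 99; 891 = 9·99 + 0), and 99 | 3663.
Extended Euclid: 1881·(5) + 4653·(-2) = 99. Scale by 37: x₀ = 185.
General solution x = x₀ + 47t; reducing mod 47 gives x = 44 (and y = -17).

44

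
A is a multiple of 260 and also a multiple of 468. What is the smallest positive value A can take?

gcd first: 468 = 1·260 + 208; 260 = 1·208 + 52; 208 = 4·52 + 0 → gcd = 52
lcm = 260·468/gcd = 121680/52 = 2340

2340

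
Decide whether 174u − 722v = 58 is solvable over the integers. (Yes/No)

By Bézout, 174u − 722v = 58 has integer solutions iff gcd(174, 722) | 58.
Euclid: 722 = 4·174 + 26; 174 = 6·26 + 18; 26 = 1·18 + 8; 18 = 2·8 + 2; 8 = 4·2 + 0. gcd = 2; 58 mod 2 = 0. Yes.

Yes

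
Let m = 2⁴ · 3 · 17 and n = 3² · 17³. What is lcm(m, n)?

max exponent per prime: 2⁴ · 3² · 17³ = 707472

707472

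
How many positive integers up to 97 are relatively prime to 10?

39

Prime factors of 10: 2, 5. Count integers ≤ 97 divisible by none of them.
By inclusion–exclusion: 97 − ⌊97/2⌋ − ⌊97/5⌋ + ⌊97/10⌋ = 39.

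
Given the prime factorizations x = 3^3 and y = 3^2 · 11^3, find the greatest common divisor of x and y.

min exponent per shared prime: 3^2 = 9

9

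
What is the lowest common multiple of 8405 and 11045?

18566645

gcd first: 11045 = 1·8405 + 2640; 8405 = 3·2640 + 485; 2640 = 5·485 + 215; 485 = 2·215 + 55; 215 = 3·55 + 50; 55 = 1·50 + 5; 50 = 10·5 + 0 → gcd = 5
lcm = 8405·11045/gcd = 92833225/5 = 18566645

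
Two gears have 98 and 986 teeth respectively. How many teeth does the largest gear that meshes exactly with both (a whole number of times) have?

2

Euclid: 986 = 10·98 + 6; 98 = 16·6 + 2; 6 = 3·2 + 0. Last nonzero remainder: 2.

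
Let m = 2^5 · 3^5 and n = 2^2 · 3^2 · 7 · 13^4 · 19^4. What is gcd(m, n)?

36

min exponent per shared prime: 2^2 · 3^2 = 36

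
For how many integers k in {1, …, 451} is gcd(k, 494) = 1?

198

494 = 2·13·19. Inclusion–exclusion on these primes:
451 − ⌊451/2⌋ − ⌊451/13⌋ − ⌊451/19⌋ + ⌊451/26⌋ + ⌊451/38⌋ + ⌊451/247⌋ − ⌊451/494⌋ = 198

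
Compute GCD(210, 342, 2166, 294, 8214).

210 = 2 · 3 · 5 · 7; 342 = 2 · 3² · 19; 2166 = 2 · 3 · 19²; 294 = 2 · 3 · 7²; 8214 = 2 · 3 · 37²
gcd takes min exponent of each prime: 2 · 3 = 6

6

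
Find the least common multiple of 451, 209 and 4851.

451 = 11 · 41; 209 = 11 · 19; 4851 = 3² · 7² · 11
lcm takes max exponent of each prime: 3² · 7² · 11 · 19 · 41 = 3778929

3778929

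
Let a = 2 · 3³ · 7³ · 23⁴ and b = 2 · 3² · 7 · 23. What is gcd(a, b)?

min exponent per shared prime: 2 · 3² · 7 · 23 = 2898

2898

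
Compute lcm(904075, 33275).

1203323825

gcd first: 904075 = 27·33275 + 5650; 33275 = 5·5650 + 5025; 5650 = 1·5025 + 625; 5025 = 8·625 + 25; 625 = 25·25 + 0 → gcd = 25
lcm = 904075·33275/gcd = 30083095625/25 = 1203323825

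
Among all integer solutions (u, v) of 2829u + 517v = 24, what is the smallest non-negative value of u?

gcd(2829, 517) = 1 (Euclid: 2829 = 5·517 + 244; 517 = 2·244 + 29; 244 = 8·29 + 12; 29 = 2·12 + 5; 12 = 2·5 + 2; 5 = 2·2 + 1; 2 = 2·1 + 0), and 1 | 24.
Extended Euclid: 2829·(-214) + 517·(1171) = 1. Scale by 24: u₀ = -5136.
General solution u = u₀ + 517t; reducing mod 517 gives u = 34 (and v = -186).

34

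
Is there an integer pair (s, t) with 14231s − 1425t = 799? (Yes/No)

gcd(14231, 1425): 14231 = 9·1425 + 1406; 1425 = 1·1406 + 19; 1406 = 74·19 + 0 → 19
19 does not divide 799, so a solution does not exist.

No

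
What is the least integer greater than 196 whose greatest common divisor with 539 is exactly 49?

Multiples of 49 above 196: 49·5, 49·6, … . Need the cofactor coprime to 539/49 = 11.
Checking s = 5, 6, … the first with gcd(s, 11) = 1 is s = 5, giving 245.

245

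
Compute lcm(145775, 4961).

723189775

gcd first: 145775 = 29·4961 + 1906; 4961 = 2·1906 + 1149; 1906 = 1·1149 + 757; 1149 = 1·757 + 392; 757 = 1·392 + 365; 392 = 1·365 + 27; 365 = 13·27 + 14; 27 = 1·14 + 13; 14 = 1·13 + 1; 13 = 13·1 + 0 → gcd = 1
lcm = 145775·4961/gcd = 723189775/1 = 723189775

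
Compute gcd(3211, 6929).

169

3211 = 13² · 19
6929 = 13² · 41
Common: 13² = 169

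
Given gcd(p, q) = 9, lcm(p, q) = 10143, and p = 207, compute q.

441

p·q = gcd·lcm = 9·10143 = 91287, so q = 91287/207 = 441.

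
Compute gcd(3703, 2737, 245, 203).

7

3703 = 7 · 23²; 2737 = 7 · 17 · 23; 245 = 5 · 7²; 203 = 7 · 29
gcd takes min exponent of each prime: 7 = 7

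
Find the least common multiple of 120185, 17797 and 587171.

120185 = 5 · 13 · 43²; 17797 = 13 · 37²; 587171 = 13 · 31² · 47
lcm takes max exponent of each prime: 5 · 13 · 31² · 37² · 43² · 47 = 7431473980255

7431473980255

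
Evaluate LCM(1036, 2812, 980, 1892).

lcm(1036, 2812) = 1036·2812/gcd = 2913232/148 = 19684
lcm(19684, 980) = 19684·980/gcd = 19290320/28 = 688940
lcm(688940, 1892) = 688940·1892/gcd = 1303474480/4 = 325868620

325868620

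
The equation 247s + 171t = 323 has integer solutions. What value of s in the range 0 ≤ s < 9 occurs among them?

2

Euclid: 247 = 1·171 + 76; 171 = 2·76 + 19; 76 = 4·19 + 0 → gcd = 19; 323 = 19·17.
Back-substitution yields 247·(-2) + 171·(3) = 19, so one solution is s = -2·17 = -34, t = 3·17 = 51.
Solutions in s differ by 171/19 = 9; the one in [0, 9) is -34 mod 9 = 2.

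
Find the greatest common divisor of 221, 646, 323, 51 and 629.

17

gcd(221, 646): 646 = 2·221 + 204; 221 = 1·204 + 17; 204 = 12·17 + 0 → 17
gcd(17, 323): 323 = 19·17 + 0 → 17
gcd(17, 51): 51 = 3·17 + 0 → 17
gcd(17, 629): 629 = 37·17 + 0 → 17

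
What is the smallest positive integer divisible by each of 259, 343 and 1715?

63455

lcm(259, 343) = 259·343/gcd = 88837/7 = 12691
lcm(12691, 1715) = 12691·1715/gcd = 21765065/343 = 63455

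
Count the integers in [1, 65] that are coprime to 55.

55 = 5·11. Inclusion–exclusion on these primes:
65 − ⌊65/5⌋ − ⌊65/11⌋ + ⌊65/55⌋ = 48

48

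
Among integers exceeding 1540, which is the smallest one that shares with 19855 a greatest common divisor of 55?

1595

Multiples of 55 above 1540: 55·29, 55·30, … . Need the cofactor coprime to 19855/55 = 361.
Checking s = 29, 30, … the first with gcd(s, 361) = 1 is s = 29, giving 1595.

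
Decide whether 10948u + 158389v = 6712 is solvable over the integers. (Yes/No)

gcd(10948, 158389): 158389 = 14·10948 + 5117; 10948 = 2·5117 + 714; 5117 = 7·714 + 119; 714 = 6·119 + 0 → 119
119 does not divide 6712, so a solution does not exist.

No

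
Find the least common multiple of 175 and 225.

175 = 5² · 7; 225 = 3² · 5²
max exponents: 3² · 5² · 7 = 1575

1575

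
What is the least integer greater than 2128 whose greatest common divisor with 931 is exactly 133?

2261

gcd(a, 931) = 133 forces 133 | a; write a = 133s. Then gcd(133s, 133·7) = 133·gcd(s, 7), so need gcd(s, 7) = 1.
133s > 2128 gives s ≥ 17. The least s ≥ 17 coprime to 7 is 17, so a = 133·17 = 2261.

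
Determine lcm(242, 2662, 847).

18634

242 = 2 · 11²; 2662 = 2 · 11³; 847 = 7 · 11²
lcm takes max exponent of each prime: 2 · 7 · 11³ = 18634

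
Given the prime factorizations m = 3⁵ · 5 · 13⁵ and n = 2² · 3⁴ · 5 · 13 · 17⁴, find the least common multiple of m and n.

150712306493580

max exponent per prime: 2² · 3⁵ · 5 · 13⁵ · 17⁴ = 150712306493580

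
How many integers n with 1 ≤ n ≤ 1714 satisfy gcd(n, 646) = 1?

765

646 = 2·17·19. Inclusion–exclusion on these primes:
1714 − ⌊1714/2⌋ − ⌊1714/17⌋ − ⌊1714/19⌋ + ⌊1714/34⌋ + ⌊1714/38⌋ + ⌊1714/323⌋ − ⌊1714/646⌋ = 765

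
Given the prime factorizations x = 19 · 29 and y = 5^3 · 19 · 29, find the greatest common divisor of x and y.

551

min exponent per shared prime: 19 · 29 = 551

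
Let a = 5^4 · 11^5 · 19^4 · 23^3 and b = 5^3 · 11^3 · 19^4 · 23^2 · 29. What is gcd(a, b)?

min exponent per shared prime: 5^3 · 11^3 · 19^4 · 23^2 = 11469860722375

11469860722375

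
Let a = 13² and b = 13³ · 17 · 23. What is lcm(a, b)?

859027

max exponent per prime: 13³ · 17 · 23 = 859027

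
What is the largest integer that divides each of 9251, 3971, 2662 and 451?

gcd(9251, 3971): 9251 = 2·3971 + 1309; 3971 = 3·1309 + 44; 1309 = 29·44 + 33; 44 = 1·33 + 11; 33 = 3·11 + 0 → 11
gcd(11, 2662): 2662 = 242·11 + 0 → 11
gcd(11, 451): 451 = 41·11 + 0 → 11

11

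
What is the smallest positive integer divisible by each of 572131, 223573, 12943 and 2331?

572131 = 7 · 37 · 47²; 223573 = 7 · 19 · 41²; 12943 = 7 · 43²; 2331 = 3² · 7 · 37
lcm takes max exponent of each prime: 3² · 7 · 19 · 37 · 41² · 43² · 47² = 304085852321769

304085852321769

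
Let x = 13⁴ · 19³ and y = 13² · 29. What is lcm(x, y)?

max exponent per prime: 13⁴ · 19³ · 29 = 5681097071

5681097071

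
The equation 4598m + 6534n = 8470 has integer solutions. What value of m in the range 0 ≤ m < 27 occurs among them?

26

gcd(4598, 6534) = 242 (Euclid: 6534 = 1·4598 + 1936; 4598 = 2·1936 + 726; 1936 = 2·726 + 484; 726 = 1·484 + 242; 484 = 2·242 + 0), and 242 | 8470.
Extended Euclid: 4598·(10) + 6534·(-7) = 242. Scale by 35: m₀ = 350.
General solution m = m₀ + 27t; reducing mod 27 gives m = 26 (and n = -17).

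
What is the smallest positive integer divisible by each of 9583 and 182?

249158

9583 = 7 · 37²; 182 = 2 · 7 · 13
max exponents: 2 · 7 · 13 · 37² = 249158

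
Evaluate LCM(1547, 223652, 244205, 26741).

1547 = 7 · 13 · 17; 223652 = 2² · 11 · 13 · 17 · 23; 244205 = 5 · 13² · 17²; 26741 = 11² · 13 · 17
lcm takes max exponent of each prime: 2² · 5 · 7 · 11² · 13² · 17² · 23 = 19029430420

19029430420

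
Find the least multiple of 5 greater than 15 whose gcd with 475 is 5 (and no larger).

475 = 5·95. Any k with gcd(k, 475) = 5 is a multiple of 5, say 5s, with s coprime to 95.
Need s > 15/5, so s ≥ 4. First s ≥ 4 with gcd(s, 95) = 1 is s = 4. Thus k = 5·4 = 20.

20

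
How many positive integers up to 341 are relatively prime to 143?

286

143 = 11·13. Inclusion–exclusion on these primes:
341 − ⌊341/11⌋ − ⌊341/13⌋ + ⌊341/143⌋ = 286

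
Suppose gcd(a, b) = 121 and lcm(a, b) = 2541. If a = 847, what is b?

363

a·b = gcd·lcm = 121·2541 = 307461, so b = 307461/847 = 363.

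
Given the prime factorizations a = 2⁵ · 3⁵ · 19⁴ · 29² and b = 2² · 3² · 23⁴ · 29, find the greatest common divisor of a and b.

1044

min exponent per shared prime: 2² · 3² · 29 = 1044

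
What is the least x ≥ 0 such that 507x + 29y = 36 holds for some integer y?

Reduce mod 29: 507x ≡ 36 (mod 29). With g = gcd(507, 29) = 1 dividing 36, divide through: 507x ≡ 36 (mod 29).
Since gcd(507, 29) = 1, x ≡ 36·(507)⁻¹ ≡ 15 (mod 29). Smallest non-negative: 15.

15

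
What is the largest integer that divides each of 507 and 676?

507 = 3 · 13²
676 = 2² · 13²
Common: 13² = 169

169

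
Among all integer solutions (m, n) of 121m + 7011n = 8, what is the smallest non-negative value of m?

Reduce mod 7011: 121m ≡ 8 (mod 7011). With g = gcd(121, 7011) = 1 dividing 8, divide through: 121m ≡ 8 (mod 7011).
Since gcd(121, 7011) = 1, m ≡ 8·(121)⁻¹ ≡ 3071 (mod 7011). Smallest non-negative: 3071.

3071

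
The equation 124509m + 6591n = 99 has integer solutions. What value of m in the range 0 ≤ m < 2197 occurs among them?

1730

gcd(124509, 6591) = 3 (Euclid: 124509 = 18·6591 + 5871; 6591 = 1·5871 + 720; 5871 = 8·720 + 111; 720 = 6·111 + 54; 111 = 2·54 + 3; 54 = 18·3 + 0), and 3 | 99.
Extended Euclid: 124509·(119) + 6591·(-2248) = 3. Scale by 33: m₀ = 3927.
General solution m = m₀ + 2197t; reducing mod 2197 gives m = 1730 (and n = -32681).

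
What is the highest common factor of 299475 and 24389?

Euclid: 299475 = 12·24389 + 6807; 24389 = 3·6807 + 3968; 6807 = 1·3968 + 2839; 3968 = 1·2839 + 1129; 2839 = 2·1129 + 581; 1129 = 1·581 + 548; 581 = 1·548 + 33; 548 = 16·33 + 20; 33 = 1·20 + 13; 20 = 1·13 + 7; 13 = 1·7 + 6; 7 = 1·6 + 1; 6 = 6·1 + 0. Last nonzero remainder: 1.

1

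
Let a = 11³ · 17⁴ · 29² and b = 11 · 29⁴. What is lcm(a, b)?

max exponent per prime: 11³ · 17⁴ · 29⁴ = 78625918629731

78625918629731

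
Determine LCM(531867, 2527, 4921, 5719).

373902501

lcm(531867, 2527) = 531867·2527/gcd = 1344027909/133 = 10105473
lcm(10105473, 4921) = 10105473·4921/gcd = 49729032633/133 = 373902501
lcm(373902501, 5719) = 373902501·5719/gcd = 2138348403219/5719 = 373902501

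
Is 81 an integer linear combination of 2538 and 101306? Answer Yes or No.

By Bézout, 2538u − 101306v = 81 has integer solutions iff gcd(2538, 101306) | 81.
Euclid: 101306 = 39·2538 + 2324; 2538 = 1·2324 + 214; 2324 = 10·214 + 184; 214 = 1·184 + 30; 184 = 6·30 + 4; 30 = 7·4 + 2; 4 = 2·2 + 0. gcd = 2; 81 mod 2 = 1. No.

No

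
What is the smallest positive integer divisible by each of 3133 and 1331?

4170023

3133 = 13 · 241; 1331 = 11³
max exponents: 11³ · 13 · 241 = 4170023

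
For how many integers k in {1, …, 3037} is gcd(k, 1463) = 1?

Prime factors of 1463: 7, 11, 19. Count integers ≤ 3037 divisible by none of them.
By inclusion–exclusion: 3037 − ⌊3037/7⌋ − ⌊3037/11⌋ − ⌊3037/19⌋ + ⌊3037/77⌋ + ⌊3037/133⌋ + ⌊3037/209⌋ − ⌊3037/1463⌋ = 2242.

2242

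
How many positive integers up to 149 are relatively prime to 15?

Prime factors of 15: 3, 5. Count integers ≤ 149 divisible by none of them.
By inclusion–exclusion: 149 − ⌊149/3⌋ − ⌊149/5⌋ + ⌊149/15⌋ = 80.

80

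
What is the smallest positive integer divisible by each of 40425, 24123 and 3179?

502361475

40425 = 3 · 5² · 7² · 11; 24123 = 3 · 11 · 17 · 43; 3179 = 11 · 17²
lcm takes max exponent of each prime: 3 · 5² · 7² · 11 · 17² · 43 = 502361475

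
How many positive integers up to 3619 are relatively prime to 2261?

2767

2261 = 7·17·19. Inclusion–exclusion on these primes:
3619 − ⌊3619/7⌋ − ⌊3619/17⌋ − ⌊3619/19⌋ + ⌊3619/119⌋ + ⌊3619/133⌋ + ⌊3619/323⌋ − ⌊3619/2261⌋ = 2767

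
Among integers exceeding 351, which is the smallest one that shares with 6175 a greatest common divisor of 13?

6175 = 13·475. Any k with gcd(k, 6175) = 13 is a multiple of 13, say 13s, with s coprime to 475.
Need s > 351/13, so s ≥ 28. First s ≥ 28 with gcd(s, 475) = 1 is s = 28. Thus k = 13·28 = 364.

364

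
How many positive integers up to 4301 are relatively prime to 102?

102 = 2·3·17. Inclusion–exclusion on these primes:
4301 − ⌊4301/2⌋ − ⌊4301/3⌋ − ⌊4301/17⌋ + ⌊4301/6⌋ + ⌊4301/34⌋ + ⌊4301/51⌋ − ⌊4301/102⌋ = 1349

1349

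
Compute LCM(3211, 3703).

11890333

gcd first: 3703 = 1·3211 + 492; 3211 = 6·492 + 259; 492 = 1·259 + 233; 259 = 1·233 + 26; 233 = 8·26 + 25; 26 = 1·25 + 1; 25 = 25·1 + 0 → gcd = 1
lcm = 3211·3703/gcd = 11890333/1 = 11890333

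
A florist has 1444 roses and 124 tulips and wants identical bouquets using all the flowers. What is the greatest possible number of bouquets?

Euclid: 1444 = 11·124 + 80; 124 = 1·80 + 44; 80 = 1·44 + 36; 44 = 1·36 + 8; 36 = 4·8 + 4; 8 = 2·4 + 0. Last nonzero remainder: 4.

4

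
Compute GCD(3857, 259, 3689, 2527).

7

3857 = 7 · 19 · 29; 259 = 7 · 37; 3689 = 7 · 17 · 31; 2527 = 7 · 19²
gcd takes min exponent of each prime: 7 = 7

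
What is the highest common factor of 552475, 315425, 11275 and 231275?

275

552475 = 5² · 7² · 11 · 41; 315425 = 5² · 11 · 31 · 37; 11275 = 5² · 11 · 41; 231275 = 5² · 11 · 29²
gcd takes min exponent of each prime: 5² · 11 = 275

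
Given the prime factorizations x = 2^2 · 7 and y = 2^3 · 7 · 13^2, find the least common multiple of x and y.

max exponent per prime: 2^3 · 7 · 13^2 = 9464

9464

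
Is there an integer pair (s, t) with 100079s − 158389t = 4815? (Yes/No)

No

gcd(100079, 158389): 158389 = 1·100079 + 58310; 100079 = 1·58310 + 41769; 58310 = 1·41769 + 16541; 41769 = 2·16541 + 8687; 16541 = 1·8687 + 7854; 8687 = 1·7854 + 833; 7854 = 9·833 + 357; 833 = 2·357 + 119; 357 = 3·119 + 0 → 119
119 does not divide 4815, so a solution does not exist.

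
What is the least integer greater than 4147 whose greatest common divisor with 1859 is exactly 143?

4290

gcd(t, 1859) = 143 forces 143 | t; write t = 143s. Then gcd(143s, 143·13) = 143·gcd(s, 13), so need gcd(s, 13) = 1.
143s > 4147 gives s ≥ 30. The least s ≥ 30 coprime to 13 is 30, so t = 143·30 = 4290.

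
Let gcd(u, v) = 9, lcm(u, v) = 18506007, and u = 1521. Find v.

Using uv = gcd(u,v)·lcm(u,v) = 9·18506007 = 166554063, we get v = 166554063/1521 = 109503.

109503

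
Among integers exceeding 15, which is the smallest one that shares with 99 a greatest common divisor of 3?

99 = 3·33. Any x with gcd(x, 99) = 3 is a multiple of 3, say 3s, with s coprime to 33.
Need s > 15/3, so s ≥ 6. First s ≥ 6 with gcd(s, 33) = 1 is s = 7. Thus x = 3·7 = 21.

21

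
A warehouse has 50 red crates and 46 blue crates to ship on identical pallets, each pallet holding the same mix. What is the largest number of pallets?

Euclid: 50 = 1·46 + 4; 46 = 11·4 + 2; 4 = 2·2 + 0. Last nonzero remainder: 2.

2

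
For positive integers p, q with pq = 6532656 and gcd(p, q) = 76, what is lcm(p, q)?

For any two positive integers, gcd × lcm equals their product. Hence lcm = 6532656 / 76 = 85956.

85956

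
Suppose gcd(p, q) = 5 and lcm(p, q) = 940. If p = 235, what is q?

20

Using pq = gcd(p,q)·lcm(p,q) = 5·940 = 4700, we get q = 4700/235 = 20.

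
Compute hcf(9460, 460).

Euclid: 9460 = 20·460 + 260; 460 = 1·260 + 200; 260 = 1·200 + 60; 200 = 3·60 + 20; 60 = 3·20 + 0. Last nonzero remainder: 20.

20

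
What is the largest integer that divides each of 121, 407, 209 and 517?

121 = 11²; 407 = 11 · 37; 209 = 11 · 19; 517 = 11 · 47
gcd takes min exponent of each prime: 11 = 11

11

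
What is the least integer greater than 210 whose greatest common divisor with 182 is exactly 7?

217

gcd(x, 182) = 7 forces 7 | x; write x = 7s. Then gcd(7s, 7·26) = 7·gcd(s, 26), so need gcd(s, 26) = 1.
7s > 210 gives s ≥ 31. The least s ≥ 31 coprime to 26 is 31, so x = 7·31 = 217.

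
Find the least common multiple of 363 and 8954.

363 = 3 · 11²; 8954 = 2 · 11² · 37
max exponents: 2 · 3 · 11² · 37 = 26862

26862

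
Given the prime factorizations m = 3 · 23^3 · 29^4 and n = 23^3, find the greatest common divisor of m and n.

min exponent per shared prime: 23^3 = 12167

12167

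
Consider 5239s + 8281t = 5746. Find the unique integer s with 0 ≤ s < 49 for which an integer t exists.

9

Euclid: 8281 = 1·5239 + 3042; 5239 = 1·3042 + 2197; 3042 = 1·2197 + 845; 2197 = 2·845 + 507; 845 = 1·507 + 338; 507 = 1·338 + 169; 338 = 2·169 + 0 → gcd = 169; 5746 = 169·34.
Back-substitution yields 5239·(19) + 8281·(-12) = 169, so one solution is s = 19·34 = 646, t = -12·34 = -408.
Solutions in s differ by 8281/169 = 49; the one in [0, 49) is 646 mod 49 = 9.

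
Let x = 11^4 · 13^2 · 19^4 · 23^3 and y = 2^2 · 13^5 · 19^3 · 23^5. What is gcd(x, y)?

14103633557

min exponent per shared prime: 13^2 · 19^3 · 23^3 = 14103633557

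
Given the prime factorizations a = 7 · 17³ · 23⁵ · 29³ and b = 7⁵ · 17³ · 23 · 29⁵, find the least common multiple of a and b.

max exponent per prime: 7⁵ · 17³ · 23⁵ · 29⁵ = 10900994832950689096637

10900994832950689096637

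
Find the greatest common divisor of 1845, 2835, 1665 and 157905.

1845 = 3² · 5 · 41; 2835 = 3⁴ · 5 · 7; 1665 = 3² · 5 · 37; 157905 = 3² · 5 · 11² · 29
gcd takes min exponent of each prime: 3² · 5 = 45

45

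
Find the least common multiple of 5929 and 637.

5929 = 7² · 11²; 637 = 7² · 13
max exponents: 7² · 11² · 13 = 77077

77077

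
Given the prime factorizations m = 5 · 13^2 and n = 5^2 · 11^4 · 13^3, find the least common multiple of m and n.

max exponent per prime: 5^2 · 11^4 · 13^3 = 804156925

804156925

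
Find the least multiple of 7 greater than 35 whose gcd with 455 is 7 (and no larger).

42

455 = 7·65. Any a with gcd(a, 455) = 7 is a multiple of 7, say 7s, with s coprime to 65.
Need s > 35/7, so s ≥ 6. First s ≥ 6 with gcd(s, 65) = 1 is s = 6. Thus a = 7·6 = 42.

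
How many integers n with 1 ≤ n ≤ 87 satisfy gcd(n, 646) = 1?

39

Prime factors of 646: 2, 17, 19. Count integers ≤ 87 divisible by none of them.
By inclusion–exclusion: 87 − ⌊87/2⌋ − ⌊87/17⌋ − ⌊87/19⌋ + ⌊87/34⌋ + ⌊87/38⌋ + ⌊87/323⌋ − ⌊87/646⌋ = 39.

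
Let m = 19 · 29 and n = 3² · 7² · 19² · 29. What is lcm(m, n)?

max exponent per prime: 3² · 7² · 19² · 29 = 4616829

4616829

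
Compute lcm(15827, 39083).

gcd first: 39083 = 2·15827 + 7429; 15827 = 2·7429 + 969; 7429 = 7·969 + 646; 969 = 1·646 + 323; 646 = 2·323 + 0 → gcd = 323
lcm = 15827·39083/gcd = 618566641/323 = 1915067

1915067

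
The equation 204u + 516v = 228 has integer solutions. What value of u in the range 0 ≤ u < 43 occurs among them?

Reduce mod 516: 204u ≡ 228 (mod 516). With g = gcd(204, 516) = 12 dividing 228, divide through: 17u ≡ 19 (mod 43).
Since gcd(17, 43) = 1, u ≡ 19·(17)⁻¹ ≡ 34 (mod 43). Smallest non-negative: 34.

34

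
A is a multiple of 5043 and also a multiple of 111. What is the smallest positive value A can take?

186591

gcd first: 5043 = 45·111 + 48; 111 = 2·48 + 15; 48 = 3·15 + 3; 15 = 5·3 + 0 → gcd = 3
lcm = 5043·111/gcd = 559773/3 = 186591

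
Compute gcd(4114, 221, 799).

17

gcd(4114, 221): 4114 = 18·221 + 136; 221 = 1·136 + 85; 136 = 1·85 + 51; 85 = 1·51 + 34; 51 = 1·34 + 17; 34 = 2·17 + 0 → 17
gcd(17, 799): 799 = 47·17 + 0 → 17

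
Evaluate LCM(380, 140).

gcd first: 380 = 2·140 + 100; 140 = 1·100 + 40; 100 = 2·40 + 20; 40 = 2·20 + 0 → gcd = 20
lcm = 380·140/gcd = 53200/20 = 2660

2660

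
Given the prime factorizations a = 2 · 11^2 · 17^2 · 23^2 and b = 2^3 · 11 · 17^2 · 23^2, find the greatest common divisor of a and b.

min exponent per shared prime: 2 · 11 · 17^2 · 23^2 = 3363382

3363382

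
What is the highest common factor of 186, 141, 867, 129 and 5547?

3

gcd(186, 141): 186 = 1·141 + 45; 141 = 3·45 + 6; 45 = 7·6 + 3; 6 = 2·3 + 0 → 3
gcd(3, 867): 867 = 289·3 + 0 → 3
gcd(3, 129): 129 = 43·3 + 0 → 3
gcd(3, 5547): 5547 = 1849·3 + 0 → 3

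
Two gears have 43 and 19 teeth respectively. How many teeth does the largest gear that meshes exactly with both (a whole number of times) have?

1

Euclid: 43 = 2·19 + 5; 19 = 3·5 + 4; 5 = 1·4 + 1; 4 = 4·1 + 0. Last nonzero remainder: 1.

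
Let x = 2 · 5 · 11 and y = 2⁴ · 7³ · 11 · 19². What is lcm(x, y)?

108964240

max exponent per prime: 2⁴ · 5 · 7³ · 11 · 19² = 108964240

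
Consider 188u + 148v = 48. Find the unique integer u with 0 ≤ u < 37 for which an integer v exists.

16

gcd(188, 148) = 4 (Euclid: 188 = 1·148 + 40; 148 = 3·40 + 28; 40 = 1·28 + 12; 28 = 2·12 + 4; 12 = 3·4 + 0), and 4 | 48.
Extended Euclid: 188·(-11) + 148·(14) = 4. Scale by 12: u₀ = -132.
General solution u = u₀ + 37t; reducing mod 37 gives u = 16 (and v = -20).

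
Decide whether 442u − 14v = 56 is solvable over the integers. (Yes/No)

Yes

gcd(442, 14): 442 = 31·14 + 8; 14 = 1·8 + 6; 8 = 1·6 + 2; 6 = 3·2 + 0 → 2
2 divides 56, so a solution exists.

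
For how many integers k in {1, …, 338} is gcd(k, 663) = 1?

196

663 = 3·13·17. Inclusion–exclusion on these primes:
338 − ⌊338/3⌋ − ⌊338/13⌋ − ⌊338/17⌋ + ⌊338/39⌋ + ⌊338/51⌋ + ⌊338/221⌋ − ⌊338/663⌋ = 196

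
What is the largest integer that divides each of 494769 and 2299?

Euclid: 494769 = 215·2299 + 484; 2299 = 4·484 + 363; 484 = 1·363 + 121; 363 = 3·121 + 0. Last nonzero remainder: 121.

121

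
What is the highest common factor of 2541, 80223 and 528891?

363

gcd(2541, 80223): 80223 = 31·2541 + 1452; 2541 = 1·1452 + 1089; 1452 = 1·1089 + 363; 1089 = 3·363 + 0 → 363
gcd(363, 528891): 528891 = 1457·363 + 0 → 363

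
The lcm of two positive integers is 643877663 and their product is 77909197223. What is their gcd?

121

From gcd × lcm = ab: gcd = 77909197223 / 643877663 = 121.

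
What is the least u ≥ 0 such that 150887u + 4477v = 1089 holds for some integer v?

16

gcd(150887, 4477) = 121 (Euclid: 150887 = 33·4477 + 3146; 4477 = 1·3146 + 1331; 3146 = 2·1331 + 484; 1331 = 2·484 + 363; 484 = 1·363 + 121; 363 = 3·121 + 0), and 121 | 1089.
Extended Euclid: 150887·(10) + 4477·(-337) = 121. Scale by 9: u₀ = 90.
General solution u = u₀ + 37t; reducing mod 37 gives u = 16 (and v = -539).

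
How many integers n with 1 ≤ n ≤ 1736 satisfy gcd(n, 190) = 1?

657

190 = 2·5·19. Inclusion–exclusion on these primes:
1736 − ⌊1736/2⌋ − ⌊1736/5⌋ − ⌊1736/19⌋ + ⌊1736/10⌋ + ⌊1736/38⌋ + ⌊1736/95⌋ − ⌊1736/190⌋ = 657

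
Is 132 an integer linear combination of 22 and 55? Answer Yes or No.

By Bézout, 22u + 55v = 132 has integer solutions iff gcd(22, 55) | 132.
Euclid: 55 = 2·22 + 11; 22 = 2·11 + 0. gcd = 11; 132 mod 11 = 0. Yes.

Yes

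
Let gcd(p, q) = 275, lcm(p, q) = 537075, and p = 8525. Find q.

p·q = gcd·lcm = 275·537075 = 147695625, so q = 147695625/8525 = 17325.

17325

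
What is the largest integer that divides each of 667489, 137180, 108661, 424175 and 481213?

361

667489 = 19² · 43²; 137180 = 2² · 5 · 19³; 108661 = 7 · 19² · 43; 424175 = 5² · 19² · 47; 481213 = 19² · 31 · 43
gcd takes min exponent of each prime: 19² = 361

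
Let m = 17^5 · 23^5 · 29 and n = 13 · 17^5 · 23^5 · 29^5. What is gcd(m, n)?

min exponent per shared prime: 17^5 · 23^5 · 29 = 265021913225579

265021913225579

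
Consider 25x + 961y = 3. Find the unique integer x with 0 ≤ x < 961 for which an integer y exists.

77

gcd(25, 961) = 1 (Euclid: 961 = 38·25 + 11; 25 = 2·11 + 3; 11 = 3·3 + 2; 3 = 1·2 + 1; 2 = 2·1 + 0), and 1 | 3.
Extended Euclid: 25·(346) + 961·(-9) = 1. Scale by 3: x₀ = 1038.
General solution x = x₀ + 961t; reducing mod 961 gives x = 77 (and y = -2).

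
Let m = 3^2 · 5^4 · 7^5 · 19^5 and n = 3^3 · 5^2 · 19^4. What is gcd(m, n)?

29322225

min exponent per shared prime: 3^2 · 5^2 · 19^4 = 29322225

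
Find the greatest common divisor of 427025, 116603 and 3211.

427025 = 5² · 19 · 29 · 31; 116603 = 17 · 19³; 3211 = 13² · 19
gcd takes min exponent of each prime: 19 = 19

19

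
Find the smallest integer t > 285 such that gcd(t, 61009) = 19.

gcd(t, 61009) = 19 forces 19 | t; write t = 19s. Then gcd(19s, 19·3211) = 19·gcd(s, 3211), so need gcd(s, 3211) = 1.
19s > 285 gives s ≥ 16. The least s ≥ 16 coprime to 3211 is 16, so t = 19·16 = 304.

304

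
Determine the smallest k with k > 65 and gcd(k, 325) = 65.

325 = 65·5. Any k with gcd(k, 325) = 65 is a multiple of 65, say 65s, with s coprime to 5.
Need s > 65/65, so s ≥ 2. First s ≥ 2 with gcd(s, 5) = 1 is s = 2. Thus k = 65·2 = 130.

130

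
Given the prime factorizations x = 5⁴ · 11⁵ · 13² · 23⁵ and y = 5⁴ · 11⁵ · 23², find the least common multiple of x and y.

109488707204573125

max exponent per prime: 5⁴ · 11⁵ · 13² · 23⁵ = 109488707204573125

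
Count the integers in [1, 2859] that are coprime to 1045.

Prime factors of 1045: 5, 11, 19. Count integers ≤ 2859 divisible by none of them.
By inclusion–exclusion: 2859 − ⌊2859/5⌋ − ⌊2859/11⌋ − ⌊2859/19⌋ + ⌊2859/55⌋ + ⌊2859/95⌋ + ⌊2859/209⌋ − ⌊2859/1045⌋ = 1971.

1971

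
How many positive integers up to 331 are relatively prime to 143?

278

Prime factors of 143: 11, 13. Count integers ≤ 331 divisible by none of them.
By inclusion–exclusion: 331 − ⌊331/11⌋ − ⌊331/13⌋ + ⌊331/143⌋ = 278.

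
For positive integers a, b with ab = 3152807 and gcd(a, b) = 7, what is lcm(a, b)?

For any two positive integers, gcd × lcm equals their product. Hence lcm = 3152807 / 7 = 450401.

450401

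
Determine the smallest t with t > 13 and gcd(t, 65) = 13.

gcd(t, 65) = 13 forces 13 | t; write t = 13s. Then gcd(13s, 13·5) = 13·gcd(s, 5), so need gcd(s, 5) = 1.
13s > 13 gives s ≥ 2. The least s ≥ 2 coprime to 5 is 2, so t = 13·2 = 26.

26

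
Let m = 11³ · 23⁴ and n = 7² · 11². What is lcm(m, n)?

18250950179

max exponent per prime: 7² · 11³ · 23⁴ = 18250950179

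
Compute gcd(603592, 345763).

11

Euclid: 603592 = 1·345763 + 257829; 345763 = 1·257829 + 87934; 257829 = 2·87934 + 81961; 87934 = 1·81961 + 5973; 81961 = 13·5973 + 4312; 5973 = 1·4312 + 1661; 4312 = 2·1661 + 990; 1661 = 1·990 + 671; 990 = 1·671 + 319; 671 = 2·319 + 33; 319 = 9·33 + 22; 33 = 1·22 + 11; 22 = 2·11 + 0. Last nonzero remainder: 11.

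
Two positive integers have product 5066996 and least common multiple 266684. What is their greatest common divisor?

19

gcd·lcm = product, so gcd = 5066996/266684 = 19.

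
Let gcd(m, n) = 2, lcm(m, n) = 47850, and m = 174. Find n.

550

m·n = gcd·lcm = 2·47850 = 95700, so n = 95700/174 = 550.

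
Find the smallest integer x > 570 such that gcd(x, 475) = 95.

665

gcd(x, 475) = 95 forces 95 | x; write x = 95s. Then gcd(95s, 95·5) = 95·gcd(s, 5), so need gcd(s, 5) = 1.
95s > 570 gives s ≥ 7. The least s ≥ 7 coprime to 5 is 7, so x = 95·7 = 665.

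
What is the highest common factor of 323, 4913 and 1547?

gcd(323, 4913): 4913 = 15·323 + 68; 323 = 4·68 + 51; 68 = 1·51 + 17; 51 = 3·17 + 0 → 17
gcd(17, 1547): 1547 = 91·17 + 0 → 17

17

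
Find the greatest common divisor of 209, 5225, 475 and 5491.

209 = 11 · 19; 5225 = 5² · 11 · 19; 475 = 5² · 19; 5491 = 17² · 19
gcd takes min exponent of each prime: 19 = 19

19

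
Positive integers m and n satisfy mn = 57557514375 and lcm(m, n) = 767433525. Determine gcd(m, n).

From gcd × lcm = mn: gcd = 57557514375 / 767433525 = 75.

75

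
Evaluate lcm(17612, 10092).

17612 = 2² · 7 · 17 · 37; 10092 = 2² · 3 · 29²
max exponents: 2² · 3 · 7 · 17 · 29² · 37 = 44435076

44435076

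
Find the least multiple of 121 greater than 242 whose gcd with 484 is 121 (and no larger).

363

484 = 121·4. Any a with gcd(a, 484) = 121 is a multiple of 121, say 121s, with s coprime to 4.
Need s > 242/121, so s ≥ 3. First s ≥ 3 with gcd(s, 4) = 1 is s = 3. Thus a = 121·3 = 363.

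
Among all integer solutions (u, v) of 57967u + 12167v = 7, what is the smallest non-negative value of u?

gcd(57967, 12167) = 1 (Euclid: 57967 = 4·12167 + 9299; 12167 = 1·9299 + 2868; 9299 = 3·2868 + 695; 2868 = 4·695 + 88; 695 = 7·88 + 79; 88 = 1·79 + 9; 79 = 8·9 + 7; 9 = 1·7 + 2; 7 = 3·2 + 1; 2 = 2·1 + 0), and 1 | 7.
Extended Euclid: 57967·(5392) + 12167·(-25689) = 1. Scale by 7: u₀ = 37744.
General solution u = u₀ + 12167t; reducing mod 12167 gives u = 1243 (and v = -5922).

1243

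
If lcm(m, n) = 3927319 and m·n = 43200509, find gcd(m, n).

11

From gcd × lcm = mn: gcd = 43200509 / 3927319 = 11.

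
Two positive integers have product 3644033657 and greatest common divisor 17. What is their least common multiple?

Since gcd(m,n)·lcm(m,n) = mn, lcm = 3644033657/17 = 214354921.

214354921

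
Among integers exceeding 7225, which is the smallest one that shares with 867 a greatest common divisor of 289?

gcd(k, 867) = 289 forces 289 | k; write k = 289s. Then gcd(289s, 289·3) = 289·gcd(s, 3), so need gcd(s, 3) = 1.
289s > 7225 gives s ≥ 26. The least s ≥ 26 coprime to 3 is 26, so k = 289·26 = 7514.

7514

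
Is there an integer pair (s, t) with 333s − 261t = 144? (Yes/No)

Yes

gcd(333, 261): 333 = 1·261 + 72; 261 = 3·72 + 45; 72 = 1·45 + 27; 45 = 1·27 + 18; 27 = 1·18 + 9; 18 = 2·9 + 0 → 9
9 divides 144, so a solution exists.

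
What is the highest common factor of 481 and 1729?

Euclid: 1729 = 3·481 + 286; 481 = 1·286 + 195; 286 = 1·195 + 91; 195 = 2·91 + 13; 91 = 7·13 + 0. Last nonzero remainder: 13.

13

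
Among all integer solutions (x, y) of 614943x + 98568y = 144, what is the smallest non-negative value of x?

6856

gcd(614943, 98568) = 9 (Euclid: 614943 = 6·98568 + 23535; 98568 = 4·23535 + 4428; 23535 = 5·4428 + 1395; 4428 = 3·1395 + 243; 1395 = 5·243 + 180; 243 = 1·180 + 63; 180 = 2·63 + 54; 63 = 1·54 + 9; 54 = 6·9 + 0), and 9 | 144.
Extended Euclid: 614943·(-1625) + 98568·(10138) = 9. Scale by 16: x₀ = -26000.
General solution x = x₀ + 10952t; reducing mod 10952 gives x = 6856 (and y = -42773).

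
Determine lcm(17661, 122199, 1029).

17661 = 3 · 7 · 29²; 122199 = 3 · 7 · 11 · 23²; 1029 = 3 · 7³
lcm takes max exponent of each prime: 3 · 7³ · 11 · 23² · 29² = 5035698591

5035698591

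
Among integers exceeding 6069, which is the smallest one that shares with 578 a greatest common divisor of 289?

6647

gcd(k, 578) = 289 forces 289 | k; write k = 289s. Then gcd(289s, 289·2) = 289·gcd(s, 2), so need gcd(s, 2) = 1.
289s > 6069 gives s ≥ 22. The least s ≥ 22 coprime to 2 is 23, so k = 289·23 = 6647.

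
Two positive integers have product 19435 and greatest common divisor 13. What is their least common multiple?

For any two positive integers, gcd × lcm equals their product. Hence lcm = 19435 / 13 = 1495.

1495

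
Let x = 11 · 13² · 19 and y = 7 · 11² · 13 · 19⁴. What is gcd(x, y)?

min exponent per shared prime: 11 · 13 · 19 = 2717

2717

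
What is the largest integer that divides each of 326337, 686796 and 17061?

gcd(326337, 686796): 686796 = 2·326337 + 34122; 326337 = 9·34122 + 19239; 34122 = 1·19239 + 14883; 19239 = 1·14883 + 4356; 14883 = 3·4356 + 1815; 4356 = 2·1815 + 726; 1815 = 2·726 + 363; 726 = 2·363 + 0 → 363
gcd(363, 17061): 17061 = 47·363 + 0 → 363

363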